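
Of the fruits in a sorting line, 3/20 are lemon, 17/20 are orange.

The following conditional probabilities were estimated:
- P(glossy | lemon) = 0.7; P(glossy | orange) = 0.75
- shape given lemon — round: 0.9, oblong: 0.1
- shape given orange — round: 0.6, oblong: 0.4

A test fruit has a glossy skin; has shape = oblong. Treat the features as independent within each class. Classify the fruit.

orange

lemon: 0.15 × 0.7 × 0.1 = 0.0105
orange: 0.85 × 0.75 × 0.4 = 0.255
Highest score → orange.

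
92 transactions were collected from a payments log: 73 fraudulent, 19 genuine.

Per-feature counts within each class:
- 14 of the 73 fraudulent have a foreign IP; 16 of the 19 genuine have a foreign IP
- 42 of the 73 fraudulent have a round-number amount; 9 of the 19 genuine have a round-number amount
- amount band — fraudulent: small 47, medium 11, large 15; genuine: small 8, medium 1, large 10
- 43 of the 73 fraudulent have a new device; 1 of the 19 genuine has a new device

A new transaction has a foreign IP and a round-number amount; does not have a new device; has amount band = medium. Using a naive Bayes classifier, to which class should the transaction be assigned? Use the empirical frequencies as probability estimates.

fraudulent

fraudulent: (73/92) × (14/73) × (42/73) × (11/73) × (30/73) ≈ 0.00542169
genuine: (19/92) × (16/19) × (9/19) × (1/19) × (18/19) ≈ 0.00410758
Highest score → fraudulent.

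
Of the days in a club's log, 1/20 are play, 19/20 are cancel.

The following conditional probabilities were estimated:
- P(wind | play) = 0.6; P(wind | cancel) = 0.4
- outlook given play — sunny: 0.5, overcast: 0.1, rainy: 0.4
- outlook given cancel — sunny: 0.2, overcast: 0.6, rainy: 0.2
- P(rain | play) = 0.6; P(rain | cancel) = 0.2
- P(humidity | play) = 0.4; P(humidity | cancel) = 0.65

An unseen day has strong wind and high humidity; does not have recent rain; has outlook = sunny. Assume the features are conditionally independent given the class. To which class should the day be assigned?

cancel

play: 0.05 × 0.6 × 0.5 × (1−0.6) × 0.4 = 0.0024
cancel: 0.95 × 0.4 × 0.2 × (1−0.2) × 0.65 = 0.03952
Highest score → cancel.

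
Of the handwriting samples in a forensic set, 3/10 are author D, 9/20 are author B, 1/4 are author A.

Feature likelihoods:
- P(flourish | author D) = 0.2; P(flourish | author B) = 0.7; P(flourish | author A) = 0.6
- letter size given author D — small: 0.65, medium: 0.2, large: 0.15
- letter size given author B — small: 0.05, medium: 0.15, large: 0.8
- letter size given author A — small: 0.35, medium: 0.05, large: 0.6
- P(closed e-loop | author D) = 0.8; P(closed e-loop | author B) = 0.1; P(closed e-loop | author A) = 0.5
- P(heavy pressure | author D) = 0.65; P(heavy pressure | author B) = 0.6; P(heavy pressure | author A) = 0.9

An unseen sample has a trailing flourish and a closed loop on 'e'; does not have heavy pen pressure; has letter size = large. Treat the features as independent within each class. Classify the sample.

author B

author D: 0.3 × 0.2 × 0.15 × 0.8 × (1−0.65) = 0.00252
author B: 0.45 × 0.7 × 0.8 × 0.1 × (1−0.6) = 0.01008
author A: 0.25 × 0.6 × 0.6 × 0.5 × (1−0.9) = 0.0045
Highest score → author B.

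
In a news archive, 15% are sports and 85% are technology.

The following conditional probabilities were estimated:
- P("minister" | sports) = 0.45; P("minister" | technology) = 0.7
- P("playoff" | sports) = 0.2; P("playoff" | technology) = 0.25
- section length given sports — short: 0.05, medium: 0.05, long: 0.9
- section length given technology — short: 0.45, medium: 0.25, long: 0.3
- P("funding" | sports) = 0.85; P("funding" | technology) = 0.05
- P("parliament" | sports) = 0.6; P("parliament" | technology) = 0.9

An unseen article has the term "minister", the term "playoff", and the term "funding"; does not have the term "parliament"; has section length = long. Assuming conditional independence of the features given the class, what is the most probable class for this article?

sports

sports: 0.15 × 0.45 × 0.2 × 0.9 × 0.85 × (1−0.6) = 0.004131
technology: 0.85 × 0.7 × 0.25 × 0.3 × 0.05 × (1−0.9) = 0.000223125
Highest score → sports.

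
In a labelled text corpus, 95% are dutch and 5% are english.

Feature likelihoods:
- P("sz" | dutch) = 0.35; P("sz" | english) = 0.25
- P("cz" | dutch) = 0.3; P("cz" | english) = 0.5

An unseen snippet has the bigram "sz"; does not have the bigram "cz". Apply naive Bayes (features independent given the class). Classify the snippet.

dutch

dutch: 0.95 × 0.35 × (1−0.3) = 0.23275
english: 0.05 × 0.25 × (1−0.5) = 0.00625
Highest score → dutch.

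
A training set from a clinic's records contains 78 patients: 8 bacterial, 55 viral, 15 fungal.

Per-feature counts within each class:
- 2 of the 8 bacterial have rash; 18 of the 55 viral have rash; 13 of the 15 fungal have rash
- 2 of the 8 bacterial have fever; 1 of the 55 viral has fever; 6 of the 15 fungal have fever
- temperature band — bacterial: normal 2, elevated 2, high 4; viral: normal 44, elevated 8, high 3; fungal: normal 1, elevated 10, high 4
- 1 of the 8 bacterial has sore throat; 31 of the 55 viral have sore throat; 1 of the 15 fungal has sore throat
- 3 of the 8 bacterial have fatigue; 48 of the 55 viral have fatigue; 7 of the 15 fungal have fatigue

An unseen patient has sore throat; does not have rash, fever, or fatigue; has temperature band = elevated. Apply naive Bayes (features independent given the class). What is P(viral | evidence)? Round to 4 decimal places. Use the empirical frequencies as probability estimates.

bacterial: (8/78) × (6/8) × (6/8) × (2/8) × (1/8) × (5/8) ≈ 0.0011268
viral: (55/78) × (37/55) × (54/55) × (8/55) × (31/55) × (7/55) ≈ 0.00485959
fungal: (15/78) × (2/15) × (9/15) × (10/15) × (1/15) × (8/15) ≈ 0.000364672
P(viral | x) = 0.00485959 / 0.006351062 ≈ 0.7652

0.7652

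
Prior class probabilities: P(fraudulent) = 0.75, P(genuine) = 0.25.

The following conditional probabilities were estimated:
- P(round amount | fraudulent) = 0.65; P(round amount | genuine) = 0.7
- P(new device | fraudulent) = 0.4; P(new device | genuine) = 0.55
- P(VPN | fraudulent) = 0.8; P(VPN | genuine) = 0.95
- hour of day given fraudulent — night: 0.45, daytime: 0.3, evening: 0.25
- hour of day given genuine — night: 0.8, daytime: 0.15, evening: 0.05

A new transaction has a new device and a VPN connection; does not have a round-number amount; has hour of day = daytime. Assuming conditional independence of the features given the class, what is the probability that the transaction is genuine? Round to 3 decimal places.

fraudulent: 0.75 × (1−0.65) × 0.4 × 0.8 × 0.3 = 0.0252
genuine: 0.25 × (1−0.7) × 0.55 × 0.95 × 0.15 = 0.005878125
P(genuine | x) = 0.005878125 / 0.031078125 ≈ 0.189

0.189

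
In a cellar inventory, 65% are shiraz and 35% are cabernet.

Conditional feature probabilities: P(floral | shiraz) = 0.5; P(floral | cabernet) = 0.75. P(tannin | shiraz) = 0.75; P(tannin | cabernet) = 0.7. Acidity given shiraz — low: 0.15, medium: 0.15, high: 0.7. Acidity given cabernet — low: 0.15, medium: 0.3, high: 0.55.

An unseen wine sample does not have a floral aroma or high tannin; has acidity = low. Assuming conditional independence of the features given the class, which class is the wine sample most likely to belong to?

shiraz: 0.65 × (1−0.5) × (1−0.75) × 0.15 = 0.0121875
cabernet: 0.35 × (1−0.75) × (1−0.7) × 0.15 = 0.0039375
Highest score → shiraz.

shiraz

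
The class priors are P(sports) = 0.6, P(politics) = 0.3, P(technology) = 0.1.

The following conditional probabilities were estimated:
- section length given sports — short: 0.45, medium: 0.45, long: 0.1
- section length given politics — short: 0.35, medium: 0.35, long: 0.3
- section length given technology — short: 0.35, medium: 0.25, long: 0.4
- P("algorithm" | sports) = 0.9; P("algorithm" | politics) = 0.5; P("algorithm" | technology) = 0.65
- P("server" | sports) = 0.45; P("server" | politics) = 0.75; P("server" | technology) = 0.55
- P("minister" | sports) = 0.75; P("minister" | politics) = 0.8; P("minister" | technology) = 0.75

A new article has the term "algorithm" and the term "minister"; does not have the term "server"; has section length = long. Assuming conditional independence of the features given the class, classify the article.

sports

sports: 0.6 × 0.1 × 0.9 × (1−0.45) × 0.75 = 0.022275
politics: 0.3 × 0.3 × 0.5 × (1−0.75) × 0.8 = 0.009
technology: 0.1 × 0.4 × 0.65 × (1−0.55) × 0.75 = 0.008775
Highest score → sports.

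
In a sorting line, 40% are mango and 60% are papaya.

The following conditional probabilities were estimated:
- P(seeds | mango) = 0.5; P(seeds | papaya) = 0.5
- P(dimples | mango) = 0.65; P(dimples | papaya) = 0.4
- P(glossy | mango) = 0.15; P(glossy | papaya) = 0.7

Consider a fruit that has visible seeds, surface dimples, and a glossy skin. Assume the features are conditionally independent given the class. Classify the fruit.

mango: 0.4 × 0.5 × 0.65 × 0.15 = 0.0195
papaya: 0.6 × 0.5 × 0.4 × 0.7 = 0.084
Highest score → papaya.

papaya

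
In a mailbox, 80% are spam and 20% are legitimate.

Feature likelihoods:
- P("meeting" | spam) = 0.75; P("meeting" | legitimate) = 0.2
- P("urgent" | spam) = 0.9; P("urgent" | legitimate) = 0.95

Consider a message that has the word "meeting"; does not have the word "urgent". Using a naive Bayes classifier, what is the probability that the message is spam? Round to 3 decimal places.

0.968

spam: 0.8 × 0.75 × (1−0.9) = 0.06
legitimate: 0.2 × 0.2 × (1−0.95) = 0.002
P(spam | x) = 0.06 / 0.062 ≈ 0.968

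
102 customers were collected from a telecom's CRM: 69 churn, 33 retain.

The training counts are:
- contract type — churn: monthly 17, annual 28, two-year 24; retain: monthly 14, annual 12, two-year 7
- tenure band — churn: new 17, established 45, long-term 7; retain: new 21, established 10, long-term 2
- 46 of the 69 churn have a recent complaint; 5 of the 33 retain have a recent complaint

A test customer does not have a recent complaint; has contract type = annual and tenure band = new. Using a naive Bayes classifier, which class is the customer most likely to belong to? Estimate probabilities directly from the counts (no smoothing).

churn: (69/102) × (28/69) × (17/69) × (23/69) ≈ 0.0225443
retain: (33/102) × (12/33) × (21/33) × (28/33) ≈ 0.0635229
Highest score → retain.

retain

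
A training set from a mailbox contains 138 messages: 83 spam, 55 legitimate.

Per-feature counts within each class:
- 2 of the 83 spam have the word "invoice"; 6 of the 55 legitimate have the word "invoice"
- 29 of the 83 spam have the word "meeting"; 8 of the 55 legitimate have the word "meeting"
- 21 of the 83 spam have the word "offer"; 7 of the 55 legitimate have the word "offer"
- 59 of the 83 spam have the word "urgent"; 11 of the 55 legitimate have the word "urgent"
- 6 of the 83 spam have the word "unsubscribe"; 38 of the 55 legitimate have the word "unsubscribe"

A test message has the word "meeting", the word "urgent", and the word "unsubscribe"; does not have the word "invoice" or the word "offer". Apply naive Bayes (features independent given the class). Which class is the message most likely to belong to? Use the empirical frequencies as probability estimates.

spam: (83/138) × (81/83) × (29/83) × (62/83) × (59/83) × (6/83) ≈ 0.00787203
legitimate: (55/138) × (49/55) × (8/55) × (48/55) × (11/55) × (38/55) ≈ 0.00622836
Highest score → spam.

spam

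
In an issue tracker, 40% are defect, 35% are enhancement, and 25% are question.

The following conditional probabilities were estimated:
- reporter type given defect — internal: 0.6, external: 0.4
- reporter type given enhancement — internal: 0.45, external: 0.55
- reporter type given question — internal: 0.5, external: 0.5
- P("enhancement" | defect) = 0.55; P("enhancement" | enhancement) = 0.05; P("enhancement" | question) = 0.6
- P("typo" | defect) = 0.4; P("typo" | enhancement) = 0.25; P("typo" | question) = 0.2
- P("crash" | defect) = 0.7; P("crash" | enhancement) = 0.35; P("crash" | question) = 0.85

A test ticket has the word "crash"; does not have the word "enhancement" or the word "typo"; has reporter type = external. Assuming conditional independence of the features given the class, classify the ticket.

defect: 0.4 × 0.4 × (1−0.55) × (1−0.4) × 0.7 = 0.03024
enhancement: 0.35 × 0.55 × (1−0.05) × (1−0.25) × 0.35 = 0.0480046875
question: 0.25 × 0.5 × (1−0.6) × (1−0.2) × 0.85 = 0.034
Highest score → enhancement.

enhancement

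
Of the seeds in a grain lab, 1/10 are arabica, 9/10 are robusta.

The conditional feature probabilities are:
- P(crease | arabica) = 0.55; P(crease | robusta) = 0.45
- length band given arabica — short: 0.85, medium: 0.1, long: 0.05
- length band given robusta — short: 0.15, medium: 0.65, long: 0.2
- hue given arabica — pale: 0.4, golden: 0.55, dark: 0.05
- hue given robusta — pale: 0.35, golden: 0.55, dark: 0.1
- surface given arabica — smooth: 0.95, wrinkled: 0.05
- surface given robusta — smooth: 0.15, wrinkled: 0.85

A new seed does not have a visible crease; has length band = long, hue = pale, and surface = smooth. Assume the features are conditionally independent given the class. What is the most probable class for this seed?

arabica: 0.1 × (1−0.55) × 0.05 × 0.4 × 0.95 = 0.000855
robusta: 0.9 × (1−0.45) × 0.2 × 0.35 × 0.15 = 0.0051975
Highest score → robusta.

robusta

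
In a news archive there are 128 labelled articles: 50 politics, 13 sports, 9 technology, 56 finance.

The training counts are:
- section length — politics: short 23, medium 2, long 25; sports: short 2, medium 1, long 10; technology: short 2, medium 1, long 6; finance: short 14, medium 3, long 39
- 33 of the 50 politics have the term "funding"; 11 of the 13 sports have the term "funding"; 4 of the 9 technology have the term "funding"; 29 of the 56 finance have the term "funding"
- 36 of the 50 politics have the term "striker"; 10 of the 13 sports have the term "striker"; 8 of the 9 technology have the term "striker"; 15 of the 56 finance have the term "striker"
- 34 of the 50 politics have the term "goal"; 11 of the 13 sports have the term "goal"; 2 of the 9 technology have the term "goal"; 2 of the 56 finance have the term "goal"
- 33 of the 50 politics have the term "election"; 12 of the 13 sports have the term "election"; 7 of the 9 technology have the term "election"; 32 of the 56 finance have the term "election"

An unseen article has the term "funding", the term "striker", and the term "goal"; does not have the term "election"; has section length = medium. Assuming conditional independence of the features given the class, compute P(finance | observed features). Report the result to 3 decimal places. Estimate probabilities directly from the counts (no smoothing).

0.022

politics: (50/128) × (2/50) × (33/50) × (36/50) × (34/50) × (17/50) = 0.00171666
sports: (13/128) × (1/13) × (11/13) × (10/13) × (11/13) × (1/13) ≈ 0.00033098
technology: (9/128) × (1/9) × (4/9) × (8/9) × (2/9) × (2/9) ≈ 0.000152416
finance: (56/128) × (3/56) × (29/56) × (15/56) × (2/56) × (24/56) ≈ 0.0000497611
P(finance | x) = 0.0000497611 / 0.0022498171 ≈ 0.022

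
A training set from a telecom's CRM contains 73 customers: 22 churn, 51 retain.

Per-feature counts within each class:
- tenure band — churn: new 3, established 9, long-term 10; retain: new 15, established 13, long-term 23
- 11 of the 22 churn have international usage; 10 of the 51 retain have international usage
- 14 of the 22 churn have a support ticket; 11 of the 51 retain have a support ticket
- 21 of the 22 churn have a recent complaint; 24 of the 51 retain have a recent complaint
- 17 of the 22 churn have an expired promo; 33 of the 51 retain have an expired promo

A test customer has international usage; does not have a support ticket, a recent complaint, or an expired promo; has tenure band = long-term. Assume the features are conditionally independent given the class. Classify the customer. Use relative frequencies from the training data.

churn: (22/73) × (10/22) × (11/22) × (8/22) × (1/22) × (5/22) ≈ 0.0002573
retain: (51/73) × (23/51) × (10/51) × (40/51) × (27/51) × (18/51) ≈ 0.00905358
Highest score → retain.

retain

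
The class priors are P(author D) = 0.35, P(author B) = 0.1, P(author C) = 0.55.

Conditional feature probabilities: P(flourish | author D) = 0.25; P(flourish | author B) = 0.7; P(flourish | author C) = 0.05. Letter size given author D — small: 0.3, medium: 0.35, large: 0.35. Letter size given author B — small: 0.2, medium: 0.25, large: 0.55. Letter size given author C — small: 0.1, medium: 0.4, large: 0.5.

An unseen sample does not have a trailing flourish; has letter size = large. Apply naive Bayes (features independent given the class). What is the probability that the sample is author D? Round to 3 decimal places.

author D: 0.35 × (1−0.25) × 0.35 = 0.091875
author B: 0.1 × (1−0.7) × 0.55 = 0.0165
author C: 0.55 × (1−0.05) × 0.5 = 0.26125
P(author D | x) = 0.091875 / 0.369625 ≈ 0.249

0.249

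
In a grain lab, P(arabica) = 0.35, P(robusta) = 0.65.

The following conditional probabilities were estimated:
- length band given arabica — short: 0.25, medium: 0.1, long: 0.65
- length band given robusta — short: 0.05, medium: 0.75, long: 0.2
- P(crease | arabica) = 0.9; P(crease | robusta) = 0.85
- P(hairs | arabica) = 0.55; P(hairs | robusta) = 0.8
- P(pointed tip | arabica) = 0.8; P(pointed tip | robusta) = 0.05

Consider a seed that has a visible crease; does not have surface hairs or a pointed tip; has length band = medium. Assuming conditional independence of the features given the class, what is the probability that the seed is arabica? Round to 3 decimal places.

arabica: 0.35 × 0.1 × 0.9 × (1−0.55) × (1−0.8) = 0.002835
robusta: 0.65 × 0.75 × 0.85 × (1−0.8) × (1−0.05) = 0.07873125
P(arabica | x) = 0.002835 / 0.08156625 ≈ 0.035

0.035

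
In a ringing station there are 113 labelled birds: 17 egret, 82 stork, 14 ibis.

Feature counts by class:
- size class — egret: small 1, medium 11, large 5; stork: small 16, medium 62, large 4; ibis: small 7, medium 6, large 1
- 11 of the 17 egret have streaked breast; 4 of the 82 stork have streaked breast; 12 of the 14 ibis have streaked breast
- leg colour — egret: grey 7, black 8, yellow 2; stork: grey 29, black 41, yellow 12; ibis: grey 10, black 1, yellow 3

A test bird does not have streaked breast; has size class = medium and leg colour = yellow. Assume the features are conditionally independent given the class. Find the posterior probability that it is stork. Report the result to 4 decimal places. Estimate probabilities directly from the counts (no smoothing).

0.9309

egret: (17/113) × (11/17) × (6/17) × (2/17) ≈ 0.00404201
stork: (82/113) × (62/82) × (78/82) × (12/82) ≈ 0.0763768
ibis: (14/113) × (6/14) × (2/14) × (3/14) ≈ 0.00162543
P(stork | x) = 0.0763768 / 0.08204424 ≈ 0.9309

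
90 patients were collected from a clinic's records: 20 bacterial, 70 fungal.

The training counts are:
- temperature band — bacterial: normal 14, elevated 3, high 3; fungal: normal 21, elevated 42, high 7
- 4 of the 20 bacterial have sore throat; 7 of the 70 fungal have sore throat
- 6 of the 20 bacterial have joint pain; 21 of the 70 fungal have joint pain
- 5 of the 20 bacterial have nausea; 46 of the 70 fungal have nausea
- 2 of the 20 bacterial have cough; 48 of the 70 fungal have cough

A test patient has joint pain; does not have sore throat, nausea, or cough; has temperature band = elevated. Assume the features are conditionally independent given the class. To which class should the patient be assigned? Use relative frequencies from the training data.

bacterial: (20/90) × (3/20) × (16/20) × (6/20) × (15/20) × (18/20) = 0.0054
fungal: (70/90) × (42/70) × (63/70) × (21/70) × (24/70) × (22/70) ≈ 0.0135771
Highest score → fungal.

fungal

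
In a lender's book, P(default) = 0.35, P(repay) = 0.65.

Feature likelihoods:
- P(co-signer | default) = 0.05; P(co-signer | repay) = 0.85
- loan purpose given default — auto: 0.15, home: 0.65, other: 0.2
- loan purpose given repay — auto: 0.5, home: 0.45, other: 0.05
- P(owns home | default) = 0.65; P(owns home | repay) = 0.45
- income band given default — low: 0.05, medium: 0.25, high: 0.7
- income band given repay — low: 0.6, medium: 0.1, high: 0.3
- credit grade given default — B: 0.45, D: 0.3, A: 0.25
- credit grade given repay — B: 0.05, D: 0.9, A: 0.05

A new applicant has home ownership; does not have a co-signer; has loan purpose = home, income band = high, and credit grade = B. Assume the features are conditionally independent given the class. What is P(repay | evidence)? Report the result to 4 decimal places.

0.0066

default: 0.35 × (1−0.05) × 0.65 × 0.65 × 0.7 × 0.45 = 0.04425159375
repay: 0.65 × (1−0.85) × 0.45 × 0.45 × 0.3 × 0.05 = 0.00029615625
P(repay | x) = 0.00029615625 / 0.04454775 ≈ 0.0066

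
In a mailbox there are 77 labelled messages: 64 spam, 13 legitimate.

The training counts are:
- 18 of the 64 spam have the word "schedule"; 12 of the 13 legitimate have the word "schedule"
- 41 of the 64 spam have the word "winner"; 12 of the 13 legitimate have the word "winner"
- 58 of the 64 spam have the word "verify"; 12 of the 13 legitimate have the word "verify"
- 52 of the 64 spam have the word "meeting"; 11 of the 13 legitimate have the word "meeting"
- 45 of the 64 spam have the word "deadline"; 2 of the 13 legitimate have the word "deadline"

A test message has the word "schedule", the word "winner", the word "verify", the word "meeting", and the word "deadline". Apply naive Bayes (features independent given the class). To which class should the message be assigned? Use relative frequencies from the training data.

spam

spam: (64/77) × (18/64) × (41/64) × (58/64) × (52/64) × (45/64) ≈ 0.0775335
legitimate: (13/77) × (12/13) × (12/13) × (12/13) × (11/13) × (2/13) ≈ 0.0172863
Highest score → spam.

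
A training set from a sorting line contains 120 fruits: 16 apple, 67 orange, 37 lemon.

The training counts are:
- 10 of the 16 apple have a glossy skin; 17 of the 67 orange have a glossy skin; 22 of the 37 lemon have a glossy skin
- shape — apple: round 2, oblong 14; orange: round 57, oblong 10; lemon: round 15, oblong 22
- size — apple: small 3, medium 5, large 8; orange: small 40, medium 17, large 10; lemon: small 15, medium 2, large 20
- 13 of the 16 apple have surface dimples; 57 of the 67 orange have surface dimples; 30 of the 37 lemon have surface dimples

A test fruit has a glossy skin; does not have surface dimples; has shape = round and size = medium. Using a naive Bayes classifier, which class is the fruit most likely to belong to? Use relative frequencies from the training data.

orange

apple: (16/120) × (10/16) × (2/16) × (5/16) × (3/16) = 0.0006103515625
orange: (67/120) × (17/67) × (57/67) × (17/67) × (10/67) ≈ 0.00456422
lemon: (37/120) × (22/37) × (15/37) × (2/37) × (7/37) ≈ 0.000760073
Highest score → orange.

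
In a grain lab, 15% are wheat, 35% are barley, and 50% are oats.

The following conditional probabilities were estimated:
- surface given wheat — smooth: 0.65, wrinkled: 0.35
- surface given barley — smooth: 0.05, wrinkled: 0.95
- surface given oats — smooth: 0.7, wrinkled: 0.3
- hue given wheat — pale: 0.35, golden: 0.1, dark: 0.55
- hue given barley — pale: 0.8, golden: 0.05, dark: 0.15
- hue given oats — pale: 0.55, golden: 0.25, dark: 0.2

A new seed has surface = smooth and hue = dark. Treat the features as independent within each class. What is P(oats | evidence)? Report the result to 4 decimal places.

0.5545

wheat: 0.15 × 0.65 × 0.55 = 0.053625
barley: 0.35 × 0.05 × 0.15 = 0.002625
oats: 0.5 × 0.7 × 0.2 = 0.07
P(oats | x) = 0.07 / 0.12625 ≈ 0.5545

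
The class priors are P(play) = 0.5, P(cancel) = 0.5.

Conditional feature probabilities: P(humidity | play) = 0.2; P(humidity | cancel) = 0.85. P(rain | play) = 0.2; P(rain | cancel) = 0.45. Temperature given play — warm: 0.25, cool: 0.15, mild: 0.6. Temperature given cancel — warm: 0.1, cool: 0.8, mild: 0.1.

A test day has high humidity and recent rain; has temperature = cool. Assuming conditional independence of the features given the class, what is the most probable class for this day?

play: 0.5 × 0.2 × 0.2 × 0.15 = 0.003
cancel: 0.5 × 0.85 × 0.45 × 0.8 = 0.153
Highest score → cancel.

cancel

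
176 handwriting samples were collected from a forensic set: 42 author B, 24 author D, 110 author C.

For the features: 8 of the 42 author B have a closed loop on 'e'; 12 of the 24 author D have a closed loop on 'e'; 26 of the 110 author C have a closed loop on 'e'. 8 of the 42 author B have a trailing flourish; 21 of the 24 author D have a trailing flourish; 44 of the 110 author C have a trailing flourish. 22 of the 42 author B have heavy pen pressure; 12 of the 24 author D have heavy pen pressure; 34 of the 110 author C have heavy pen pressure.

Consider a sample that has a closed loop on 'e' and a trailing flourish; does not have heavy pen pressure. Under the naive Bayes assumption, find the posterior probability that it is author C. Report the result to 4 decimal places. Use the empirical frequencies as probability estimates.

author B: (42/176) × (8/42) × (8/42) × (20/42) ≈ 0.00412286
author D: (24/176) × (12/24) × (21/24) × (12/24) ≈ 0.0298295
author C: (110/176) × (26/110) × (44/110) × (76/110) ≈ 0.0408264
P(author C | x) = 0.0408264 / 0.07477876 ≈ 0.5460

0.5460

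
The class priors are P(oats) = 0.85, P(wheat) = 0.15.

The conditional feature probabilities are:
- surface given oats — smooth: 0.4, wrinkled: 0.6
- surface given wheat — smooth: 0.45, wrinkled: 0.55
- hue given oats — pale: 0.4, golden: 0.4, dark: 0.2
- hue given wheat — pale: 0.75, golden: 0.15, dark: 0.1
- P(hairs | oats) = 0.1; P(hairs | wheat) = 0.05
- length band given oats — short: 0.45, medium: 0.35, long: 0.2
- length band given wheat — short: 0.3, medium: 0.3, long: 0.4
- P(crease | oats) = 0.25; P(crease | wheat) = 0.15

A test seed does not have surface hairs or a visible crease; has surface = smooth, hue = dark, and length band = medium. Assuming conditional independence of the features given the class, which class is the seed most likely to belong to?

oats

oats: 0.85 × 0.4 × 0.2 × (1−0.1) × 0.35 × (1−0.25) = 0.016065
wheat: 0.15 × 0.45 × 0.1 × (1−0.05) × 0.3 × (1−0.15) = 0.0016351875
Highest score → oats.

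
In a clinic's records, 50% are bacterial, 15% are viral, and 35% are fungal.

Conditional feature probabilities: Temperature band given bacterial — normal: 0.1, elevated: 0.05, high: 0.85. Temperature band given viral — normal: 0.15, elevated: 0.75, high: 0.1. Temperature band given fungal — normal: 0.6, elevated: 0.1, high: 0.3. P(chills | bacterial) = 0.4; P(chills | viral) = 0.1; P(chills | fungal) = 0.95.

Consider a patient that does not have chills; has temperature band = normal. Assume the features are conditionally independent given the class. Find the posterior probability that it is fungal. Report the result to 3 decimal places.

0.173

bacterial: 0.5 × 0.1 × (1−0.4) = 0.03
viral: 0.15 × 0.15 × (1−0.1) = 0.02025
fungal: 0.35 × 0.6 × (1−0.95) = 0.0105
P(fungal | x) = 0.0105 / 0.06075 ≈ 0.173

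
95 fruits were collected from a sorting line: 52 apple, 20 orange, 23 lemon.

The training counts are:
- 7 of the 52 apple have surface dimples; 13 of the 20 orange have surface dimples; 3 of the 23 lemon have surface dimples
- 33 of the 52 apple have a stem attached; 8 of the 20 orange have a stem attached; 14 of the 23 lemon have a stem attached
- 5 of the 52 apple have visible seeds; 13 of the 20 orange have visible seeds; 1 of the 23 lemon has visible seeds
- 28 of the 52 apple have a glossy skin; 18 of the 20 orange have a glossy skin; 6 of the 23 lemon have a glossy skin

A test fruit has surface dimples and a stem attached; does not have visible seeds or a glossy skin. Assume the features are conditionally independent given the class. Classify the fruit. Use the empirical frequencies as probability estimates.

apple

apple: (52/95) × (7/52) × (33/52) × (47/52) × (24/52) ≈ 0.0195069
orange: (20/95) × (13/20) × (8/20) × (7/20) × (2/20) ≈ 0.00191579
lemon: (23/95) × (3/23) × (14/23) × (22/23) × (17/23) ≈ 0.0135898
Highest score → apple.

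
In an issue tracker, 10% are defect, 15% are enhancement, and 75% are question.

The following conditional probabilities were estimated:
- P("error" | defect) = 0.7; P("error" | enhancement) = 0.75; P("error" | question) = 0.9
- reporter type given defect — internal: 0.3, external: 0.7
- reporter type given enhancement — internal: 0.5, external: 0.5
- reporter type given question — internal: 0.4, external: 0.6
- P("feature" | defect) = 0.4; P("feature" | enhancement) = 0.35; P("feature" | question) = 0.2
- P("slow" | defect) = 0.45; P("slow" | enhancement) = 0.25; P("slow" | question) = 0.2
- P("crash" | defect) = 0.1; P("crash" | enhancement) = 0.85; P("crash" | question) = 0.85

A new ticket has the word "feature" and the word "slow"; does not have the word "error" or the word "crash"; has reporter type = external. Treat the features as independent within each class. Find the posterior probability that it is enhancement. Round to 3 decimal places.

0.063

defect: 0.1 × (1−0.7) × 0.7 × 0.4 × 0.45 × (1−0.1) = 0.003402
enhancement: 0.15 × (1−0.75) × 0.5 × 0.35 × 0.25 × (1−0.85) = 0.00024609375
question: 0.75 × (1−0.9) × 0.6 × 0.2 × 0.2 × (1−0.85) = 0.00027
P(enhancement | x) = 0.00024609375 / 0.00391809375 ≈ 0.063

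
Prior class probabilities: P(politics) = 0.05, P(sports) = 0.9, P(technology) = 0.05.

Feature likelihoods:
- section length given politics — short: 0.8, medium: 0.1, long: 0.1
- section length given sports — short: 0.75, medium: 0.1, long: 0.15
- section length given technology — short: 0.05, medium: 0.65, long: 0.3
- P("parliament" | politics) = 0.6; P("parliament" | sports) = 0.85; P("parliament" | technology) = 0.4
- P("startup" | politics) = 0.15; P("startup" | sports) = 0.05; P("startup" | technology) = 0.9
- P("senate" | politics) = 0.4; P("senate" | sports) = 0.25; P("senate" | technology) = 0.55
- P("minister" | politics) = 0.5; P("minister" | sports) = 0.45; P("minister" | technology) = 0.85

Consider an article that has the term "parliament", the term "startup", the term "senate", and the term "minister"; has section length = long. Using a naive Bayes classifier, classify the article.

politics: 0.05 × 0.1 × 0.6 × 0.15 × 0.4 × 0.5 = 0.00009
sports: 0.9 × 0.15 × 0.85 × 0.05 × 0.25 × 0.45 = 0.00064546875
technology: 0.05 × 0.3 × 0.4 × 0.9 × 0.55 × 0.85 = 0.0025245
Highest score → technology.

technology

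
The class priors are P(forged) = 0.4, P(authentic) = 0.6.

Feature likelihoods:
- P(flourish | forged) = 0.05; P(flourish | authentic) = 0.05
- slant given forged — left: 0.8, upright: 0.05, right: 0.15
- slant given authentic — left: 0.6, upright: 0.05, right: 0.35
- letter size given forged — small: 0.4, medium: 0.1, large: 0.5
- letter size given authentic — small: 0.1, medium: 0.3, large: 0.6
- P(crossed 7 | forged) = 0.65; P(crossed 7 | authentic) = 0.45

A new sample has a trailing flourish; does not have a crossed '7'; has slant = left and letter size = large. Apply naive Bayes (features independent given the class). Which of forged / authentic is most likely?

authentic

forged: 0.4 × 0.05 × 0.8 × 0.5 × (1−0.65) = 0.0028
authentic: 0.6 × 0.05 × 0.6 × 0.6 × (1−0.45) = 0.00594
Highest score → authentic.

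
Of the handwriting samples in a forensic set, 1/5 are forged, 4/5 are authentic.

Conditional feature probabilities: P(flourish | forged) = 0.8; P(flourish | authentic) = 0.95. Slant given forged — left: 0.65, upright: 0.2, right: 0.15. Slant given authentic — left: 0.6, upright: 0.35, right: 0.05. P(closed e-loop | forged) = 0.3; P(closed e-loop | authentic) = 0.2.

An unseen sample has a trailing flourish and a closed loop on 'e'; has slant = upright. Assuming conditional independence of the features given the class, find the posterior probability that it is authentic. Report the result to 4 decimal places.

0.8471

forged: 0.2 × 0.8 × 0.2 × 0.3 = 0.0096
authentic: 0.8 × 0.95 × 0.35 × 0.2 = 0.0532
P(authentic | x) = 0.0532 / 0.0628 ≈ 0.8471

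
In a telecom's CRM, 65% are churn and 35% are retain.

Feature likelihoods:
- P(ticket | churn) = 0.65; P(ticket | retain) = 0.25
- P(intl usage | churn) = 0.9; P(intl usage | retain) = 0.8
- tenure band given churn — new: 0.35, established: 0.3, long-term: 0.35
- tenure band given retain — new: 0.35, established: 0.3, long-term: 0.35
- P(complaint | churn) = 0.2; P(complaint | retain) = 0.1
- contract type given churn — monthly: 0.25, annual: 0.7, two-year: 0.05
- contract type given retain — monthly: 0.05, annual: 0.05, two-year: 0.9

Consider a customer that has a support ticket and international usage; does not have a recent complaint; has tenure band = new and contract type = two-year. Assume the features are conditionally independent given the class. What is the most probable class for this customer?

churn: 0.65 × 0.65 × 0.9 × 0.35 × (1−0.2) × 0.05 = 0.0053235
retain: 0.35 × 0.25 × 0.8 × 0.35 × (1−0.1) × 0.9 = 0.019845
Highest score → retain.

retain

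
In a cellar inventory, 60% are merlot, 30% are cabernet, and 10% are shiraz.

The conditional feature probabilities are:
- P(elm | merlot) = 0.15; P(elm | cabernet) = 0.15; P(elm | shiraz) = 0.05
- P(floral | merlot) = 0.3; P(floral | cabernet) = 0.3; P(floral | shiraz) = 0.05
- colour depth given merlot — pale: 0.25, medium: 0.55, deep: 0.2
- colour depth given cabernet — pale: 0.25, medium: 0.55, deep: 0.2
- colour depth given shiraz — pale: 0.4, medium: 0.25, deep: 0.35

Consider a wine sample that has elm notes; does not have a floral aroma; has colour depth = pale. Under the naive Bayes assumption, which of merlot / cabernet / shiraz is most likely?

merlot

merlot: 0.6 × 0.15 × (1−0.3) × 0.25 = 0.01575
cabernet: 0.3 × 0.15 × (1−0.3) × 0.25 = 0.007875
shiraz: 0.1 × 0.05 × (1−0.05) × 0.4 = 0.0019
Highest score → merlot.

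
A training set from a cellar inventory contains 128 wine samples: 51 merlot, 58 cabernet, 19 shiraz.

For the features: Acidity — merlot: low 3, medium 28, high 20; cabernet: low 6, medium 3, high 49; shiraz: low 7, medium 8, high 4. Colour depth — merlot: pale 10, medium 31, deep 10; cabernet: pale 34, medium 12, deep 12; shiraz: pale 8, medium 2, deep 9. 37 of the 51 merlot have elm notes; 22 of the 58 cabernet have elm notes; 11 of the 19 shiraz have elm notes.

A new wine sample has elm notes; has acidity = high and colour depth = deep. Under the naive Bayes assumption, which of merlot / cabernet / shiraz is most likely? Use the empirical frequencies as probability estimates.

cabernet

merlot: (51/128) × (20/51) × (10/51) × (37/51) ≈ 0.022227
cabernet: (58/128) × (49/58) × (12/58) × (22/58) ≈ 0.0300424
shiraz: (19/128) × (4/19) × (9/19) × (11/19) ≈ 0.00856994
Highest score → cabernet.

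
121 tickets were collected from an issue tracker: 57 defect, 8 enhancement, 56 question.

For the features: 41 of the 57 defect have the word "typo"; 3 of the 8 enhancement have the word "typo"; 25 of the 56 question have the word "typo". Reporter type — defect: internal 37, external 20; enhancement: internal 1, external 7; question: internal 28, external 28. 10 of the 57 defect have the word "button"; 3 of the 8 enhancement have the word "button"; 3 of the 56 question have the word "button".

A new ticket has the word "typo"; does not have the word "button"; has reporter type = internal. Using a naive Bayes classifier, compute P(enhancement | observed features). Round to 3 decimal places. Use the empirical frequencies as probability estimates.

0.007

defect: (57/121) × (41/57) × (37/57) × (47/57) ≈ 0.181363
enhancement: (8/121) × (3/8) × (1/8) × (5/8) ≈ 0.00193698
question: (56/121) × (25/56) × (28/56) × (53/56) ≈ 0.0977715
P(enhancement | x) = 0.00193698 / 0.28107148 ≈ 0.007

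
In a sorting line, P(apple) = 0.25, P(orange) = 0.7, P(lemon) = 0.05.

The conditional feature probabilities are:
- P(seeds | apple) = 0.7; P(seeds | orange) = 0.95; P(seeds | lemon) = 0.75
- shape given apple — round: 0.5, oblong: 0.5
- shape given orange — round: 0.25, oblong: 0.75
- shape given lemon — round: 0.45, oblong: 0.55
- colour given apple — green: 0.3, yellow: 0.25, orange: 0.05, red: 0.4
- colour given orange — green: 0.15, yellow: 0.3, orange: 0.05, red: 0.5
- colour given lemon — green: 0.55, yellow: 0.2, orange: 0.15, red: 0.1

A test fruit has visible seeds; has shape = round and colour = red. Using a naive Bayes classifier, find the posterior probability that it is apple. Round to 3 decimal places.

0.292

apple: 0.25 × 0.7 × 0.5 × 0.4 = 0.035
orange: 0.7 × 0.95 × 0.25 × 0.5 = 0.083125
lemon: 0.05 × 0.75 × 0.45 × 0.1 = 0.0016875
P(apple | x) = 0.035 / 0.1198125 ≈ 0.292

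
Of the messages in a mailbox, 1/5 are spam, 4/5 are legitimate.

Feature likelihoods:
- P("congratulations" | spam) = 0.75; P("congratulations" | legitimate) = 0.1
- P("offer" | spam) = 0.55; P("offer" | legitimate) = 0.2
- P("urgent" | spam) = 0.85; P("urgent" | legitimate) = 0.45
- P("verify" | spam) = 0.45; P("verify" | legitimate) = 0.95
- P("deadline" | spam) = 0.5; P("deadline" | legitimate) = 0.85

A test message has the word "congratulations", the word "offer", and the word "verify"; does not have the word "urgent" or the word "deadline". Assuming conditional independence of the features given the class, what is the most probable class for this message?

spam: 0.2 × 0.75 × 0.55 × (1−0.85) × 0.45 × (1−0.5) = 0.002784375
legitimate: 0.8 × 0.1 × 0.2 × (1−0.45) × 0.95 × (1−0.85) = 0.001254
Highest score → spam.

spam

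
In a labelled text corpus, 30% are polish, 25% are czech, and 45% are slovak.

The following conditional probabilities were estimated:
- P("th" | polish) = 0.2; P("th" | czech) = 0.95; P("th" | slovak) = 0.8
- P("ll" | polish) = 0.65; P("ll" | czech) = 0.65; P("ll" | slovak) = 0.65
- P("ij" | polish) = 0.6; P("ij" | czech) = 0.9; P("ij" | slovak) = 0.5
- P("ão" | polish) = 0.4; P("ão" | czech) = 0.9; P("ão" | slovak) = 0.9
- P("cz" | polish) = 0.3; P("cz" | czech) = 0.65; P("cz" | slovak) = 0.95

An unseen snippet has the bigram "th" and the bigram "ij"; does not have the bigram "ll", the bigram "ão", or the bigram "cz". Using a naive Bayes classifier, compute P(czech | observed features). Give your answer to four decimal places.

0.3183

polish: 0.3 × 0.2 × (1−0.65) × 0.6 × (1−0.4) × (1−0.3) = 0.005292
czech: 0.25 × 0.95 × (1−0.65) × 0.9 × (1−0.9) × (1−0.65) = 0.0026184375
slovak: 0.45 × 0.8 × (1−0.65) × 0.5 × (1−0.9) × (1−0.95) = 0.000315
P(czech | x) = 0.0026184375 / 0.0082254375 ≈ 0.3183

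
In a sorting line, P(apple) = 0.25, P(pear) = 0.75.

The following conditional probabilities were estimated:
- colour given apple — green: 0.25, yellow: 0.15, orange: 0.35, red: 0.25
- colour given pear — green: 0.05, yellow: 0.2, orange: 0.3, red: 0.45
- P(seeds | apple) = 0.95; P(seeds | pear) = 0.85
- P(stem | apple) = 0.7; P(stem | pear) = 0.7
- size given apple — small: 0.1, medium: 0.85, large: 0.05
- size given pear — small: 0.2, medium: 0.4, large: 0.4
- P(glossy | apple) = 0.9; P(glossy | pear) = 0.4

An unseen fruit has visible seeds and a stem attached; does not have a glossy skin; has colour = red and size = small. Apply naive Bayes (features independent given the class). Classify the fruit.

apple: 0.25 × 0.25 × 0.95 × 0.7 × 0.1 × (1−0.9) = 0.000415625
pear: 0.75 × 0.45 × 0.85 × 0.7 × 0.2 × (1−0.4) = 0.0240975
Highest score → pear.

pear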